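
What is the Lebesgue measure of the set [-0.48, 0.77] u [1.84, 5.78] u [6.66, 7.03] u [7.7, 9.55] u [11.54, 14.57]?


For pairwise disjoint intervals, m(union) = sum of lengths.
= (0.77 - -0.48) + (5.78 - 1.84) + (7.03 - 6.66) + (9.55 - 7.7) + (14.57 - 11.54)
= 1.25 + 3.94 + 0.37 + 1.85 + 3.03
= 10.44


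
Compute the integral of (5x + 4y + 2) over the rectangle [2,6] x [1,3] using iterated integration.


By Fubini, integrate in x first, then y.
Step 1: Fix y, integrate over x in [2,6]:
  integral(5x + 4y + 2, x=2..6)
  = 5*(6^2 - 2^2)/2 + (4y + 2)*(6 - 2)
  = 80 + (4y + 2)*4
  = 80 + 16y + 8
  = 88 + 16y
Step 2: Integrate over y in [1,3]:
  integral(88 + 16y, y=1..3)
  = 88*2 + 16*(3^2 - 1^2)/2
  = 176 + 64
  = 240


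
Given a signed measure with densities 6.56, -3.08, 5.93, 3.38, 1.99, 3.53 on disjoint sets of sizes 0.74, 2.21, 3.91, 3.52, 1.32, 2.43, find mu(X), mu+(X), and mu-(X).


Step 1: Compute signed measure on each set:
  Set 1: 6.56 * 0.74 = 4.8544
  Set 2: -3.08 * 2.21 = -6.8068
  Set 3: 5.93 * 3.91 = 23.1863
  Set 4: 3.38 * 3.52 = 11.8976
  Set 5: 1.99 * 1.32 = 2.6268
  Set 6: 3.53 * 2.43 = 8.5779
Step 2: Total signed measure = (4.8544) + (-6.8068) + (23.1863) + (11.8976) + (2.6268) + (8.5779)
     = 44.3362
Step 3: Positive part mu+(X) = sum of positive contributions = 51.143
Step 4: Negative part mu-(X) = |sum of negative contributions| = 6.8068


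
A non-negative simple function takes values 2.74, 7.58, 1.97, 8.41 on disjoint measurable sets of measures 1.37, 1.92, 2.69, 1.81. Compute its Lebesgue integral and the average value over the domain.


Step 1: Integral = sum(value_i * measure_i)
= 2.74*1.37 + 7.58*1.92 + 1.97*2.69 + 8.41*1.81
= 3.7538 + 14.5536 + 5.2993 + 15.2221
= 38.8288
Step 2: Total measure of domain = 1.37 + 1.92 + 2.69 + 1.81 = 7.79
Step 3: Average value = 38.8288 / 7.79 = 4.984442


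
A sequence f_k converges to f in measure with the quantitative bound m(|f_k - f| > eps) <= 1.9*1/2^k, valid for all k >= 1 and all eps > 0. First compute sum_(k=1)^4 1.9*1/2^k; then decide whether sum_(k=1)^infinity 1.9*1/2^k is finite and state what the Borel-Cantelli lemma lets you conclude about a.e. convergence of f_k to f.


Step 1: List the terms 1.9*1/2^k for k = 1 to 4:
  k=1: 0.95
  k=2: 0.475
  k=3: 0.2375
  k=4: 0.11875
Step 2: Partial sum = 0.95 + 0.475 + 0.2375 + 0.11875
     = 1.78125
Step 3: The full series sum_(k>=1) 1.9*1/2^k converges (geometric series with ratio 1/2 < 1; a constant multiple of a convergent series converges).
Step 4: Fix eps > 0. Since sum_k m(|f_k - f| > eps) < infinity, the Borel-Cantelli lemma gives
        m(limsup_k {|f_k - f| > eps}) = 0, i.e. for a.e. x, |f_k(x) - f(x)| <= eps for all large k.
        Applying this with eps = 1/j for j = 1, 2, ... and intersecting the countably many full-measure sets,
        for a.e. x we get limsup_k |f_k(x) - f(x)| <= 1/j for every j, hence f_k -> f almost everywhere.
Conclusion: series converges; Borel-Cantelli yields f_k -> f a.e.


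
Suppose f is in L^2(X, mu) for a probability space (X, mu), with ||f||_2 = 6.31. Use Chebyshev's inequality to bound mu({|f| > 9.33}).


Chebyshev/Markov inequality: mu(|f| > eps) <= (||f||_p / eps)^p
Step 1: ||f||_2 / eps = 6.31 / 9.33 = 0.676313
Step 2: Raise to power p = 2:
  (0.676313)^2 = 0.457399
Step 3: Therefore mu(|f| > 9.33) <= 0.457399


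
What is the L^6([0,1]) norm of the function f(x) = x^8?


Step 1: ||f||_6 = (integral_0^1 |x^8|^6 dx)^(1/6)
     = (integral_0^1 x^48 dx)^(1/6)
Step 2: integral_0^1 x^48 dx = [x^49/(49)] from 0 to 1 = 1^49/49
     = 1/49 = 0.020408
Step 3: ||f||_6 = (0.020408)^(1/6) = 0.522758


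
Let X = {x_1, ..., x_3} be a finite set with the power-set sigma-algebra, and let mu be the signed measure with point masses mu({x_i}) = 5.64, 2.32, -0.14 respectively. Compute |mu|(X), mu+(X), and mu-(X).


Step 1: Every measurable set is a union of atoms (the cells / points), so a Hahn decomposition is
  obtained by grouping atoms by sign: P = union of atoms with mu > 0, N = union of the remaining atoms.
  Atoms in P (indices): 1, 2;  atoms in N (indices): 3
  Positive values: 5.64, 2.32
  Negative values: -0.14
Step 2: mu+(X) = mu(P) = sum of positive atom values = 7.96
Step 3: mu-(X) = -mu(N) = sum of |negative atom values| = 0.14
Step 4: |mu|(X) = mu+(X) + mu-(X) = 7.96 + 0.14 = 8.1


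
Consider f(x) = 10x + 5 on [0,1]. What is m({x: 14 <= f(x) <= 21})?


f^(-1)([14, 21]) = {x : 14 <= 10x + 5 <= 21}
Solving: (14 - 5)/10 <= x <= (21 - 5)/10
= [0.9, 1.6]
Intersecting with [0,1]: [0.9, 1]
Measure = 1 - 0.9 = 0.1


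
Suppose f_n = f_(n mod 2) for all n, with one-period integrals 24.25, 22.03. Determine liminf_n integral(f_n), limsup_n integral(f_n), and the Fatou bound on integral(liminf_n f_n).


The sequence (integral(f_n)) is periodic with period 2, repeating the values 24.25, 22.03 indefinitely.
Step 1: For a periodic sequence, every tail (a_m, a_(m+1), ...) contains all 2 period values infinitely often.
Step 2: Hence inf of every tail = min of the period values = min(24.25, 22.03) = 22.03.
        liminf_n integral(f_n) = sup over m of (inf of tail from m) = 22.03.
Step 3: Similarly sup of every tail = max of the period values = 24.25.
        limsup_n integral(f_n) = 24.25.
Step 4: Fatou's lemma: integral(liminf_n f_n) <= liminf_n integral(f_n) = 22.03.
        So the integral of the pointwise liminf is at most 22.03.


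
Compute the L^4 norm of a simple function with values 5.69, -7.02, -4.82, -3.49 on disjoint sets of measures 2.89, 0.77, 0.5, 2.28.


Step 1: Compute |f_i|^4 for each value:
  |5.69|^4 = 1048.211851
  |-7.02|^4 = 2428.557824
  |-4.82|^4 = 539.74441
  |-3.49|^4 = 148.354836
Step 2: Multiply by measures and sum:
  1048.211851 * 2.89 = 3029.33225
  2428.557824 * 0.77 = 1869.989525
  539.74441 * 0.5 = 269.872205
  148.354836 * 2.28 = 338.249026
Sum = 3029.33225 + 1869.989525 + 269.872205 + 338.249026 = 5507.443006
Step 3: Take the p-th root:
||f||_4 = (5507.443006)^(1/4) = 8.614647


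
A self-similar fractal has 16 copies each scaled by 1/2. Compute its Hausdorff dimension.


For a self-similar set with N copies scaled by 1/r:
dim_H = log(N)/log(r) = log(16)/log(2)
= 2.772589/0.693147
= 4


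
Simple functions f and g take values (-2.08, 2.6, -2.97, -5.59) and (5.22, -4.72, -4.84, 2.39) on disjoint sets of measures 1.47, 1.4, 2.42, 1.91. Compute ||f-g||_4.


Step 1: Compute differences f_i - g_i:
  -2.08 - 5.22 = -7.3
  2.6 - -4.72 = 7.32
  -2.97 - -4.84 = 1.87
  -5.59 - 2.39 = -7.98
Step 2: Compute |diff|^4 * measure for each set:
  |-7.3|^4 * 1.47 = 2839.8241 * 1.47 = 4174.541427
  |7.32|^4 * 1.4 = 2871.07359 * 1.4 = 4019.503026
  |1.87|^4 * 2.42 = 12.22831 * 2.42 = 29.592509
  |-7.98|^4 * 1.91 = 4055.193344 * 1.91 = 7745.419287
Step 3: Sum = 15969.056249
Step 4: ||f-g||_4 = (15969.056249)^(1/4) = 11.241385


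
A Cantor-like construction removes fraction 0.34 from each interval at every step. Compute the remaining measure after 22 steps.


Step 1: At each step, fraction remaining = 1 - 0.34 = 0.66
Step 2: After 22 steps, measure = (0.66)^22
Result = 1.071437e-04


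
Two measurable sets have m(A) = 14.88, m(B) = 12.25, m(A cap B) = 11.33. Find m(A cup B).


By inclusion-exclusion: m(A u B) = m(A) + m(B) - m(A n B)
= 14.88 + 12.25 - 11.33
= 15.8


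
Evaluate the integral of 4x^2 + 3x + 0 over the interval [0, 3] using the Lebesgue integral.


The Lebesgue integral of a Riemann-integrable function agrees with the Riemann integral.
Antiderivative F(x) = (4/3)x^3 + (3/2)x^2 + 0x
F(3) = (4/3)*3^3 + (3/2)*3^2 + 0*3
     = (4/3)*27 + (3/2)*9 + 0*3
     = 36 + 13.5 + 0
     = 49.5
F(0) = 0.0
Integral = F(3) - F(0) = 49.5 - 0.0 = 49.5


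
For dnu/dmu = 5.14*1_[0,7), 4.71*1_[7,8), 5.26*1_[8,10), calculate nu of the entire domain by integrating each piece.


Integrate each piece of the Radon-Nikodym derivative:
Step 1: integral_0^7 5.14 dx = 5.14*(7-0) = 5.14*7 = 35.98
Step 2: integral_7^8 4.71 dx = 4.71*(8-7) = 4.71*1 = 4.71
Step 3: integral_8^10 5.26 dx = 5.26*(10-8) = 5.26*2 = 10.52
Total: 35.98 + 4.71 + 10.52 = 51.21


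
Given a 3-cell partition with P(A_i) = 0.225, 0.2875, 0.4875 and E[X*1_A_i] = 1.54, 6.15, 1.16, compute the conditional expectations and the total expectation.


For each cell A_i: E[X|A_i] = E[X*1_A_i] / P(A_i)
Step 1: E[X|A_1] = 1.54 / 0.225 = 6.844444
Step 2: E[X|A_2] = 6.15 / 0.2875 = 21.391304
Step 3: E[X|A_3] = 1.16 / 0.4875 = 2.379487
Verification: E[X] = sum E[X*1_A_i] = 1.54 + 6.15 + 1.16 = 8.85


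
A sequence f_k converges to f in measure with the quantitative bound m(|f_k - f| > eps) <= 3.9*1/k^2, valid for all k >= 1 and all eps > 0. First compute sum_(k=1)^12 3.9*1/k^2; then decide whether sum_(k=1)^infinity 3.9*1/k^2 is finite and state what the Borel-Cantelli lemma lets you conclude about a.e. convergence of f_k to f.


Step 1: List the terms 3.9*1/k^2 for k = 1 to 12:
  k=1: 3.9
  k=2: 0.975
  k=3: 0.433333
  k=4: 0.24375
  k=5: 0.156
  k=6: 0.108333
  k=7: 0.079592
  k=8: 0.060937
  k=9: 0.048148
  k=10: 0.039
  k=11: 0.032231
  k=12: 0.027083
Step 2: Partial sum = 3.9 + 0.975 + 0.433333 + 0.24375 + 0.156 + 0.108333 + 0.079592 + 0.060937 + 0.048148 + 0.039 + 0.032231 + 0.027083
     = 6.103409
Step 3: The full series sum_(k>=1) 3.9*1/k^2 converges (p-series with p = 2 > 1; a constant multiple of a convergent series converges).
Step 4: Fix eps > 0. Since sum_k m(|f_k - f| > eps) < infinity, the Borel-Cantelli lemma gives
        m(limsup_k {|f_k - f| > eps}) = 0, i.e. for a.e. x, |f_k(x) - f(x)| <= eps for all large k.
        Applying this with eps = 1/j for j = 1, 2, ... and intersecting the countably many full-measure sets,
        for a.e. x we get limsup_k |f_k(x) - f(x)| <= 1/j for every j, hence f_k -> f almost everywhere.
Conclusion: series converges; Borel-Cantelli yields f_k -> f a.e.


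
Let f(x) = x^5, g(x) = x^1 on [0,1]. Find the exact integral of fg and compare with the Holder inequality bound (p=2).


Step 1: Exact integral of f*g = integral(x^6, 0, 1) = 1/7
     = 0.142857
Step 2: Holder bound with p=2, q=2:
  ||f||_p = (integral x^10 dx)^(1/2) = (1/11)^(1/2) = 0.301511
  ||g||_q = (integral x^2 dx)^(1/2) = (1/3)^(1/2) = 0.57735
Step 3: Holder bound = ||f||_p * ||g||_q = 0.301511 * 0.57735 = 0.174078
Verification: 0.142857 <= 0.174078 (Holder holds)


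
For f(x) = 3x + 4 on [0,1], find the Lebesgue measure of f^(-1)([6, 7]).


f^(-1)([6, 7]) = {x : 6 <= 3x + 4 <= 7}
Solving: (6 - 4)/3 <= x <= (7 - 4)/3
= [0.666667, 1]
Intersecting with [0,1]: [0.666667, 1]
Measure = 1 - 0.666667 = 0.333333


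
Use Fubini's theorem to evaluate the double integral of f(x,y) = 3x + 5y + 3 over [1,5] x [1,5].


By Fubini, integrate in x first, then y.
Step 1: Fix y, integrate over x in [1,5]:
  integral(3x + 5y + 3, x=1..5)
  = 3*(5^2 - 1^2)/2 + (5y + 3)*(5 - 1)
  = 36 + (5y + 3)*4
  = 36 + 20y + 12
  = 48 + 20y
Step 2: Integrate over y in [1,5]:
  integral(48 + 20y, y=1..5)
  = 48*4 + 20*(5^2 - 1^2)/2
  = 192 + 240
  = 432


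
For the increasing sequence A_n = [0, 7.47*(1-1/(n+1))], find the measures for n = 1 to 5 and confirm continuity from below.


By continuity of measure from below: if A_n increases to A, then m(A_n) -> m(A).
Here A = [0, 7.47], so m(A) = 7.47
Step 1: a_1 = 7.47*(1 - 1/2) = 3.735, m(A_1) = 3.735
Step 2: a_2 = 7.47*(1 - 1/3) = 4.98, m(A_2) = 4.98
Step 3: a_3 = 7.47*(1 - 1/4) = 5.6025, m(A_3) = 5.6025
Step 4: a_4 = 7.47*(1 - 1/5) = 5.976, m(A_4) = 5.976
Step 5: a_5 = 7.47*(1 - 1/6) = 6.225, m(A_5) = 6.225
Limit: m(A_n) -> m([0,7.47]) = 7.47


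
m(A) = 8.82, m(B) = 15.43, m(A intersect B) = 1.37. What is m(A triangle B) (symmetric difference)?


m(A Delta B) = m(A) + m(B) - 2*m(A n B)
= 8.82 + 15.43 - 2*1.37
= 8.82 + 15.43 - 2.74
= 21.51


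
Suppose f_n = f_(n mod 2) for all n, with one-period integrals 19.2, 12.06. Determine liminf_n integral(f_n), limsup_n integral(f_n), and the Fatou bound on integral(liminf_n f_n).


The sequence (integral(f_n)) is periodic with period 2, repeating the values 19.2, 12.06 indefinitely.
Step 1: For a periodic sequence, every tail (a_m, a_(m+1), ...) contains all 2 period values infinitely often.
Step 2: Hence inf of every tail = min of the period values = min(19.2, 12.06) = 12.06.
        liminf_n integral(f_n) = sup over m of (inf of tail from m) = 12.06.
Step 3: Similarly sup of every tail = max of the period values = 19.2.
        limsup_n integral(f_n) = 19.2.
Step 4: Fatou's lemma: integral(liminf_n f_n) <= liminf_n integral(f_n) = 12.06.
        So the integral of the pointwise liminf is at most 12.06.


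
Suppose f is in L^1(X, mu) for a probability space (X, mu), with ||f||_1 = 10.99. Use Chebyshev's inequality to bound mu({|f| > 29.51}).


Chebyshev/Markov inequality: mu(|f| > eps) <= (||f||_p / eps)^p
Step 1: ||f||_1 / eps = 10.99 / 29.51 = 0.372416
Step 2: Raise to power p = 1:
  (0.372416)^1 = 0.372416
Step 3: Therefore mu(|f| > 29.51) <= 0.372416


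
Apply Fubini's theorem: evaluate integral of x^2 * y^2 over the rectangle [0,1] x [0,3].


By Fubini's theorem, the double integral factors as a product of single integrals:
Step 1: integral_0^1 x^2 dx = [x^3/3] from 0 to 1
     = 1^3/3 = 0.333333
Step 2: integral_0^3 y^2 dy = [y^3/3] from 0 to 3
     = 3^3/3 = 9
Step 3: Double integral = 0.333333 * 9 = 3


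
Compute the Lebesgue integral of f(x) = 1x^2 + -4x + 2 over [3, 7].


The Lebesgue integral of a Riemann-integrable function agrees with the Riemann integral.
Antiderivative F(x) = (1/3)x^3 + (-4/2)x^2 + 2x
F(7) = (1/3)*7^3 + (-4/2)*7^2 + 2*7
     = (1/3)*343 + (-4/2)*49 + 2*7
     = 114.333333 + -98 + 14
     = 30.333333
F(3) = -3
Integral = F(7) - F(3) = 30.333333 - -3 = 33.333333


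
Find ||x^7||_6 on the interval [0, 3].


Step 1: ||f||_6 = (integral_0^3 |x^7|^6 dx)^(1/6)
     = (integral_0^3 x^42 dx)^(1/6)
Step 2: integral_0^3 x^42 dx = [x^43/(43)] from 0 to 3 = 3^43/43
     = 328256967394537077627/43 = 7.633883e+18
Step 3: ||f||_6 = (7.633883e+18)^(1/6) = 1403.2151


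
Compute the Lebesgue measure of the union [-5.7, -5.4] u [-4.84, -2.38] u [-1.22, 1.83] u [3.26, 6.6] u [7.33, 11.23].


For pairwise disjoint intervals, m(union) = sum of lengths.
= (-5.4 - -5.7) + (-2.38 - -4.84) + (1.83 - -1.22) + (6.6 - 3.26) + (11.23 - 7.33)
= 0.3 + 2.46 + 3.05 + 3.34 + 3.9
= 13.05


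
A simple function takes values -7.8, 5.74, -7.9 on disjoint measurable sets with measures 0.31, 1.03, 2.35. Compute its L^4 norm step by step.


Step 1: Compute |f_i|^4 for each value:
  |-7.8|^4 = 3701.5056
  |5.74|^4 = 1085.544346
  |-7.9|^4 = 3895.0081
Step 2: Multiply by measures and sum:
  3701.5056 * 0.31 = 1147.466736
  1085.544346 * 1.03 = 1118.110676
  3895.0081 * 2.35 = 9153.269035
Sum = 1147.466736 + 1118.110676 + 9153.269035 = 11418.846447
Step 3: Take the p-th root:
||f||_4 = (11418.846447)^(1/4) = 10.337263


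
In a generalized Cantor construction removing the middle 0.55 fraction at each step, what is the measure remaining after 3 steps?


Step 1: At each step, fraction remaining = 1 - 0.55 = 0.45
Step 2: After 3 steps, measure = (0.45)^3
Step 3: Computing the power step by step:
  After step 1: 0.45
  After step 2: 0.2025
  After step 3: 0.091125
Result = 0.091125


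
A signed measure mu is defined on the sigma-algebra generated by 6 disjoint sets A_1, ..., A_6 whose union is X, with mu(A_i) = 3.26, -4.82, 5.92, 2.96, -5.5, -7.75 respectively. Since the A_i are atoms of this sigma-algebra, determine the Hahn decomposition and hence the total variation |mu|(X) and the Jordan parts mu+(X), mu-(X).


Step 1: Every measurable set is a union of atoms (the cells / points), so a Hahn decomposition is
  obtained by grouping atoms by sign: P = union of atoms with mu > 0, N = union of the remaining atoms.
  Atoms in P (indices): 1, 3, 4;  atoms in N (indices): 2, 5, 6
  Positive values: 3.26, 5.92, 2.96
  Negative values: -4.82, -5.5, -7.75
Step 2: mu+(X) = mu(P) = sum of positive atom values = 12.14
Step 3: mu-(X) = -mu(N) = sum of |negative atom values| = 18.07
Step 4: |mu|(X) = mu+(X) + mu-(X) = 12.14 + 18.07 = 30.21


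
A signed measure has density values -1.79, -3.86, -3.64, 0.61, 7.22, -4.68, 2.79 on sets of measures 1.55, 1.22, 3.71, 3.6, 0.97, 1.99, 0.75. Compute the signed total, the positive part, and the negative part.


Step 1: Compute signed measure on each set:
  Set 1: -1.79 * 1.55 = -2.7745
  Set 2: -3.86 * 1.22 = -4.7092
  Set 3: -3.64 * 3.71 = -13.5044
  Set 4: 0.61 * 3.6 = 2.196
  Set 5: 7.22 * 0.97 = 7.0034
  Set 6: -4.68 * 1.99 = -9.3132
  Set 7: 2.79 * 0.75 = 2.0925
Step 2: Total signed measure = (-2.7745) + (-4.7092) + (-13.5044) + (2.196) + (7.0034) + (-9.3132) + (2.0925)
     = -19.0094
Step 3: Positive part mu+(X) = sum of positive contributions = 11.2919
Step 4: Negative part mu-(X) = |sum of negative contributions| = 30.3013


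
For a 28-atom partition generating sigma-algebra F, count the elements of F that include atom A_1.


Each element of F is a union of some subset S of the 28 atoms.
The element contains A_1 iff A_1 is in S.
So we count subsets S of {A_1,...,A_28} with A_1 in S: choose freely among the other 27 atoms.
Count = 2^(28-1) = 2^27 = 134217728.


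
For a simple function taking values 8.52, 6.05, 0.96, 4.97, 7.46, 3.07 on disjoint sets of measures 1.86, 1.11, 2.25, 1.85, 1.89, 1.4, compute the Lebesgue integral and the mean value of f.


Step 1: Integral = sum(value_i * measure_i)
= 8.52*1.86 + 6.05*1.11 + 0.96*2.25 + 4.97*1.85 + 7.46*1.89 + 3.07*1.4
= 15.8472 + 6.7155 + 2.16 + 9.1945 + 14.0994 + 4.298
= 52.3146
Step 2: Total measure of domain = 1.86 + 1.11 + 2.25 + 1.85 + 1.89 + 1.4 = 10.36
Step 3: Average value = 52.3146 / 10.36 = 5.049672


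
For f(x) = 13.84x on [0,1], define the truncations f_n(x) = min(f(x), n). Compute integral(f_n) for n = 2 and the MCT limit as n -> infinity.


f(x) = 13.84x on [0,1]; f_n(x) = min(13.84x, n). At n = 2:
Step 1: f(x) reaches 2 at x = 2/13.84 = 0.144509
Step 2: integral(f_2) = integral(13.84x, 0, 0.144509) + integral(2, 0.144509, 1)
       = 13.84*0.144509^2/2 + 2*(1 - 0.144509)
       = 0.144509 + 1.710983
       = 1.855491
Step 3: As n -> infinity, f_n increases to f, so by MCT integral(f_n) -> integral(f) = 13.84/2 = 6.92.
Convergence: integral(f_2) = 1.855491 -> 6.92 as n -> infinity


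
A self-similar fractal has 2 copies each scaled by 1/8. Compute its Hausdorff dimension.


For a self-similar set with N copies scaled by 1/r:
dim_H = log(N)/log(r) = log(2)/log(8)
= 0.693147/2.079442
= 0.333333


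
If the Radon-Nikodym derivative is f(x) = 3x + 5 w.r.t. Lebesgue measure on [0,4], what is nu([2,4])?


nu(A) = integral_A (dnu/dmu) dmu = integral_2^4 (3x + 5) dx
Step 1: Antiderivative F(x) = (3/2)x^2 + 5x
Step 2: F(4) = (3/2)*4^2 + 5*4 = 24 + 20 = 44
Step 3: F(2) = (3/2)*2^2 + 5*2 = 6 + 10 = 16
Step 4: nu([2,4]) = F(4) - F(2) = 44 - 16 = 28


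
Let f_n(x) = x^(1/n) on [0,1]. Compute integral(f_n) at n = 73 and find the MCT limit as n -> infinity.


At n = 73: f_73(x) = x^(1/73).
Step 1: integral(x^(1/73), 0, 1) = [x^(1/73+1) / (1/73+1)] from 0 to 1
     = 1 / (1/73 + 1) = 1 / ((73+1)/73) = 73/(73+1)
     = 73/74 = 0.986486
Step 2: As n -> infinity, f_n(x) = x^(1/n) -> 1 for x in (0,1], and f_n is increasing in n.
By MCT, lim_n integral(f_n) = integral(lim_n f_n) = integral(1, 0, 1) = 1.
Step 3: Verify convergence: 73/74 = 0.986486 -> 1


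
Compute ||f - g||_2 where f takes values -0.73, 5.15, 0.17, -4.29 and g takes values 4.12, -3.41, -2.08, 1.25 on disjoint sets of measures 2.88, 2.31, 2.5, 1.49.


Step 1: Compute differences f_i - g_i:
  -0.73 - 4.12 = -4.85
  5.15 - -3.41 = 8.56
  0.17 - -2.08 = 2.25
  -4.29 - 1.25 = -5.54
Step 2: Compute |diff|^2 * measure for each set:
  |-4.85|^2 * 2.88 = 23.5225 * 2.88 = 67.7448
  |8.56|^2 * 2.31 = 73.2736 * 2.31 = 169.262016
  |2.25|^2 * 2.5 = 5.0625 * 2.5 = 12.65625
  |-5.54|^2 * 1.49 = 30.6916 * 1.49 = 45.730484
Step 3: Sum = 295.39355
Step 4: ||f-g||_2 = (295.39355)^(1/2) = 17.187017


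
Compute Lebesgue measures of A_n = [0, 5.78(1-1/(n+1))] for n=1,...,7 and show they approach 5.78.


By continuity of measure from below: if A_n increases to A, then m(A_n) -> m(A).
Here A = [0, 5.78], so m(A) = 5.78
Step 1: a_1 = 5.78*(1 - 1/2) = 2.89, m(A_1) = 2.89
Step 2: a_2 = 5.78*(1 - 1/3) = 3.8533, m(A_2) = 3.8533
Step 3: a_3 = 5.78*(1 - 1/4) = 4.335, m(A_3) = 4.335
Step 4: a_4 = 5.78*(1 - 1/5) = 4.624, m(A_4) = 4.624
Step 5: a_5 = 5.78*(1 - 1/6) = 4.8167, m(A_5) = 4.8167
Step 6: a_6 = 5.78*(1 - 1/7) = 4.9543, m(A_6) = 4.9543
Step 7: a_7 = 5.78*(1 - 1/8) = 5.0575, m(A_7) = 5.0575
Limit: m(A_n) -> m([0,5.78]) = 5.78


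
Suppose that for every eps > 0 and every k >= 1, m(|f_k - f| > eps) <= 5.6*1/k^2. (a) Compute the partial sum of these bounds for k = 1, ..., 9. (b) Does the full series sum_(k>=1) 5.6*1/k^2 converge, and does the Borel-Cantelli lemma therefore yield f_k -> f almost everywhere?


Step 1: List the terms 5.6*1/k^2 for k = 1 to 9:
  k=1: 5.6
  k=2: 1.4
  k=3: 0.622222
  k=4: 0.35
  k=5: 0.224
  k=6: 0.155556
  k=7: 0.114286
  k=8: 0.0875
  k=9: 0.069136
Step 2: Partial sum = 5.6 + 1.4 + 0.622222 + 0.35 + 0.224 + 0.155556 + 0.114286 + 0.0875 + 0.069136
     = 8.622699
Step 3: The full series sum_(k>=1) 5.6*1/k^2 converges (p-series with p = 2 > 1; a constant multiple of a convergent series converges).
Step 4: Fix eps > 0. Since sum_k m(|f_k - f| > eps) < infinity, the Borel-Cantelli lemma gives
        m(limsup_k {|f_k - f| > eps}) = 0, i.e. for a.e. x, |f_k(x) - f(x)| <= eps for all large k.
        Applying this with eps = 1/j for j = 1, 2, ... and intersecting the countably many full-measure sets,
        for a.e. x we get limsup_k |f_k(x) - f(x)| <= 1/j for every j, hence f_k -> f almost everywhere.
Conclusion: series converges; Borel-Cantelli yields f_k -> f a.e.


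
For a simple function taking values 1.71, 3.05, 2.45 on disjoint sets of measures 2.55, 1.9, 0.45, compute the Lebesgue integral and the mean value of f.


Step 1: Integral = sum(value_i * measure_i)
= 1.71*2.55 + 3.05*1.9 + 2.45*0.45
= 4.3605 + 5.795 + 1.1025
= 11.258
Step 2: Total measure of domain = 2.55 + 1.9 + 0.45 = 4.9
Step 3: Average value = 11.258 / 4.9 = 2.297551


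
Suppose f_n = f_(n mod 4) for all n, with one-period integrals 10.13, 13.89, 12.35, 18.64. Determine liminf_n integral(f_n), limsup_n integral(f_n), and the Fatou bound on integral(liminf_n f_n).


The sequence (integral(f_n)) is periodic with period 4, repeating the values 10.13, 13.89, 12.35, 18.64 indefinitely.
Step 1: For a periodic sequence, every tail (a_m, a_(m+1), ...) contains all 4 period values infinitely often.
Step 2: Hence inf of every tail = min of the period values = min(10.13, 13.89, 12.35, 18.64) = 10.13.
        liminf_n integral(f_n) = sup over m of (inf of tail from m) = 10.13.
Step 3: Similarly sup of every tail = max of the period values = 18.64.
        limsup_n integral(f_n) = 18.64.
Step 4: Fatou's lemma: integral(liminf_n f_n) <= liminf_n integral(f_n) = 10.13.
        So the integral of the pointwise liminf is at most 10.13.


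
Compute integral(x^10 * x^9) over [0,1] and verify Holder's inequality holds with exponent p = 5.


Step 1: Exact integral of f*g = integral(x^19, 0, 1) = 1/20
     = 0.05
Step 2: Holder bound with p=5, q=1.25:
  ||f||_p = (integral x^50 dx)^(1/5) = (1/51)^(1/5) = 0.455497
  ||g||_q = (integral x^11.25 dx)^(1/1.25) = (1/12.25)^(1/1.25) = 0.134738
Step 3: Holder bound = ||f||_p * ||g||_q = 0.455497 * 0.134738 = 0.061373
Verification: 0.05 <= 0.061373 (Holder holds)


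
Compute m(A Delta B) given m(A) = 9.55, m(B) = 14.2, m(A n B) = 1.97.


m(A Delta B) = m(A) + m(B) - 2*m(A n B)
= 9.55 + 14.2 - 2*1.97
= 9.55 + 14.2 - 3.94
= 19.81


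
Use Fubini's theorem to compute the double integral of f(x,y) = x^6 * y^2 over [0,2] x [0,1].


By Fubini's theorem, the double integral factors as a product of single integrals:
Step 1: integral_0^2 x^6 dx = [x^7/7] from 0 to 2
     = 2^7/7 = 18.285714
Step 2: integral_0^1 y^2 dy = [y^3/3] from 0 to 1
     = 1^3/3 = 0.333333
Step 3: Double integral = 18.285714 * 0.333333 = 6.095238


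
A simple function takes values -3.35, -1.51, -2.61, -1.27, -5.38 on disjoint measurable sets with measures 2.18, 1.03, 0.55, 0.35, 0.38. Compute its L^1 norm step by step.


Step 1: Compute |f_i|^1 for each value:
  |-3.35|^1 = 3.35
  |-1.51|^1 = 1.51
  |-2.61|^1 = 2.61
  |-1.27|^1 = 1.27
  |-5.38|^1 = 5.38
Step 2: Multiply by measures and sum:
  3.35 * 2.18 = 7.303
  1.51 * 1.03 = 1.5553
  2.61 * 0.55 = 1.4355
  1.27 * 0.35 = 0.4445
  5.38 * 0.38 = 2.0444
Sum = 7.303 + 1.5553 + 1.4355 + 0.4445 + 2.0444 = 12.7827
Step 3: Take the p-th root:
||f||_1 = (12.7827)^(1/1) = 12.7827


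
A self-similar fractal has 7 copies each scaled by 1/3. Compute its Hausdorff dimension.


For a self-similar set with N copies scaled by 1/r:
dim_H = log(N)/log(r) = log(7)/log(3)
= 1.94591/1.098612
= 1.771244


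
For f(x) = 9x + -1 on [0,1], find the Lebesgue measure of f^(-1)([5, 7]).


f^(-1)([5, 7]) = {x : 5 <= 9x + -1 <= 7}
Solving: (5 - -1)/9 <= x <= (7 - -1)/9
= [0.666667, 0.888889]
Intersecting with [0,1]: [0.666667, 0.888889]
Measure = 0.888889 - 0.666667 = 0.222222


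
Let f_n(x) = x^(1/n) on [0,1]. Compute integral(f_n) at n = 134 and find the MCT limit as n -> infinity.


At n = 134: f_134(x) = x^(1/134).
Step 1: integral(x^(1/134), 0, 1) = [x^(1/134+1) / (1/134+1)] from 0 to 1
     = 1 / (1/134 + 1) = 1 / ((134+1)/134) = 134/(134+1)
     = 134/135 = 0.992593
Step 2: As n -> infinity, f_n(x) = x^(1/n) -> 1 for x in (0,1], and f_n is increasing in n.
By MCT, lim_n integral(f_n) = integral(lim_n f_n) = integral(1, 0, 1) = 1.
Step 3: Verify convergence: 134/135 = 0.992593 -> 1


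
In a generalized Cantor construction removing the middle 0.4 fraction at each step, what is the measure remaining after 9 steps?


Step 1: At each step, fraction remaining = 1 - 0.4 = 0.6
Step 2: After 9 steps, measure = (0.6)^9
Result = 0.010078


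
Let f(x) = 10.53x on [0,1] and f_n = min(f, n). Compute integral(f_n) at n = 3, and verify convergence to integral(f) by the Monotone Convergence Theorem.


f(x) = 10.53x on [0,1]; f_n(x) = min(10.53x, n). At n = 3:
Step 1: f(x) reaches 3 at x = 3/10.53 = 0.2849
Step 2: integral(f_3) = integral(10.53x, 0, 0.2849) + integral(3, 0.2849, 1)
       = 10.53*0.2849^2/2 + 3*(1 - 0.2849)
       = 0.42735 + 2.145299
       = 2.57265
Step 3: As n -> infinity, f_n increases to f, so by MCT integral(f_n) -> integral(f) = 10.53/2 = 5.265.
Convergence: integral(f_3) = 2.57265 -> 5.265 as n -> infinity


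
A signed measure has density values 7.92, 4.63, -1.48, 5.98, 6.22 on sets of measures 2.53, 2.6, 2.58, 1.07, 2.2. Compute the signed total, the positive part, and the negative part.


Step 1: Compute signed measure on each set:
  Set 1: 7.92 * 2.53 = 20.0376
  Set 2: 4.63 * 2.6 = 12.038
  Set 3: -1.48 * 2.58 = -3.8184
  Set 4: 5.98 * 1.07 = 6.3986
  Set 5: 6.22 * 2.2 = 13.684
Step 2: Total signed measure = (20.0376) + (12.038) + (-3.8184) + (6.3986) + (13.684)
     = 48.3398
Step 3: Positive part mu+(X) = sum of positive contributions = 52.1582
Step 4: Negative part mu-(X) = |sum of negative contributions| = 3.8184


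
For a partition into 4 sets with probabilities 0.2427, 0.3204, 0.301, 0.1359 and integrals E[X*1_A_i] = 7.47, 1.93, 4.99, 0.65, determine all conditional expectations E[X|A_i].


For each cell A_i: E[X|A_i] = E[X*1_A_i] / P(A_i)
Step 1: E[X|A_1] = 7.47 / 0.2427 = 30.778739
Step 2: E[X|A_2] = 1.93 / 0.3204 = 6.02372
Step 3: E[X|A_3] = 4.99 / 0.301 = 16.578073
Step 4: E[X|A_4] = 0.65 / 0.1359 = 4.782929
Verification: E[X] = sum E[X*1_A_i] = 7.47 + 1.93 + 4.99 + 0.65 = 15.04


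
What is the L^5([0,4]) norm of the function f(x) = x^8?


Step 1: ||f||_5 = (integral_0^4 |x^8|^5 dx)^(1/5)
     = (integral_0^4 x^40 dx)^(1/5)
Step 2: integral_0^4 x^40 dx = [x^41/(41)] from 0 to 4 = 4^41/41
     = 4835703278458516698824704/41 = 1.179440e+23
Step 3: ||f||_5 = (1.179440e+23)^(1/5) = 41146.713964


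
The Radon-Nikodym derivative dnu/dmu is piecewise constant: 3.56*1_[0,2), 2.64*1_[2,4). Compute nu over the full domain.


Integrate each piece of the Radon-Nikodym derivative:
Step 1: integral_0^2 3.56 dx = 3.56*(2-0) = 3.56*2 = 7.12
Step 2: integral_2^4 2.64 dx = 2.64*(4-2) = 2.64*2 = 5.28
Total: 7.12 + 5.28 = 12.4


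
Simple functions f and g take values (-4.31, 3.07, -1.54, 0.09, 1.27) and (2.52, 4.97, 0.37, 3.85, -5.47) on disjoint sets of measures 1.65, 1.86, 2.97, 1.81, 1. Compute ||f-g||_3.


Step 1: Compute differences f_i - g_i:
  -4.31 - 2.52 = -6.83
  3.07 - 4.97 = -1.9
  -1.54 - 0.37 = -1.91
  0.09 - 3.85 = -3.76
  1.27 - -5.47 = 6.74
Step 2: Compute |diff|^3 * measure for each set:
  |-6.83|^3 * 1.65 = 318.611987 * 1.65 = 525.709779
  |-1.9|^3 * 1.86 = 6.859 * 1.86 = 12.75774
  |-1.91|^3 * 2.97 = 6.967871 * 2.97 = 20.694577
  |-3.76|^3 * 1.81 = 53.157376 * 1.81 = 96.214851
  |6.74|^3 * 1 = 306.182024 * 1 = 306.182024
Step 3: Sum = 961.55897
Step 4: ||f-g||_3 = (961.55897)^(1/3) = 9.870185


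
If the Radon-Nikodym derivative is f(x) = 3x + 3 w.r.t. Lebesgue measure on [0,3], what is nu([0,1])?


nu(A) = integral_A (dnu/dmu) dmu = integral_0^1 (3x + 3) dx
Step 1: Antiderivative F(x) = (3/2)x^2 + 3x
Step 2: F(1) = (3/2)*1^2 + 3*1 = 1.5 + 3 = 4.5
Step 3: F(0) = (3/2)*0^2 + 3*0 = 0.0 + 0 = 0.0
Step 4: nu([0,1]) = F(1) - F(0) = 4.5 - 0.0 = 4.5


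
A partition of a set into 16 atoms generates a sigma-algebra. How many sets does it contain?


Each element of the sigma-algebra is a union of some subset of the 16 atoms.
The number of such subsets is 2^16 = 65536.


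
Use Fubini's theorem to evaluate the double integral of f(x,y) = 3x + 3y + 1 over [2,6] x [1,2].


By Fubini, integrate in x first, then y.
Step 1: Fix y, integrate over x in [2,6]:
  integral(3x + 3y + 1, x=2..6)
  = 3*(6^2 - 2^2)/2 + (3y + 1)*(6 - 2)
  = 48 + (3y + 1)*4
  = 48 + 12y + 4
  = 52 + 12y
Step 2: Integrate over y in [1,2]:
  integral(52 + 12y, y=1..2)
  = 52*1 + 12*(2^2 - 1^2)/2
  = 52 + 18
  = 70


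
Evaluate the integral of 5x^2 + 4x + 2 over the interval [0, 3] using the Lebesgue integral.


The Lebesgue integral of a Riemann-integrable function agrees with the Riemann integral.
Antiderivative F(x) = (5/3)x^3 + (4/2)x^2 + 2x
F(3) = (5/3)*3^3 + (4/2)*3^2 + 2*3
     = (5/3)*27 + (4/2)*9 + 2*3
     = 45 + 18 + 6
     = 69
F(0) = 0.0
Integral = F(3) - F(0) = 69 - 0.0 = 69


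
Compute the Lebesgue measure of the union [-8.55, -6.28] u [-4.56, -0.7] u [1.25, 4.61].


For pairwise disjoint intervals, m(union) = sum of lengths.
= (-6.28 - -8.55) + (-0.7 - -4.56) + (4.61 - 1.25)
= 2.27 + 3.86 + 3.36
= 9.49


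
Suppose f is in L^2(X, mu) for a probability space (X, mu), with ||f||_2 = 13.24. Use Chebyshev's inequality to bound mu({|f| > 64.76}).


Chebyshev/Markov inequality: mu(|f| > eps) <= (||f||_p / eps)^p
Step 1: ||f||_2 / eps = 13.24 / 64.76 = 0.204447
Step 2: Raise to power p = 2:
  (0.204447)^2 = 0.041799
Step 3: Therefore mu(|f| > 64.76) <= 0.041799


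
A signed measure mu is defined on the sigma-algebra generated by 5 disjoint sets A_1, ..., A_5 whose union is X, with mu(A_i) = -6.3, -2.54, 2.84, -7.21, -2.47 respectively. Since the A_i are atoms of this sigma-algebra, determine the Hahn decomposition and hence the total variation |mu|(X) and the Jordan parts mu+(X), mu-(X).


Step 1: Every measurable set is a union of atoms (the cells / points), so a Hahn decomposition is
  obtained by grouping atoms by sign: P = union of atoms with mu > 0, N = union of the remaining atoms.
  Atoms in P (indices): 3;  atoms in N (indices): 1, 2, 4, 5
  Positive values: 2.84
  Negative values: -6.3, -2.54, -7.21, -2.47
Step 2: mu+(X) = mu(P) = sum of positive atom values = 2.84
Step 3: mu-(X) = -mu(N) = sum of |negative atom values| = 18.52
Step 4: |mu|(X) = mu+(X) + mu-(X) = 2.84 + 18.52 = 21.36


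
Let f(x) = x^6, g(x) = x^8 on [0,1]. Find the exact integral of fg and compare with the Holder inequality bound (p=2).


Step 1: Exact integral of f*g = integral(x^14, 0, 1) = 1/15
     = 0.066667
Step 2: Holder bound with p=2, q=2:
  ||f||_p = (integral x^12 dx)^(1/2) = (1/13)^(1/2) = 0.27735
  ||g||_q = (integral x^16 dx)^(1/2) = (1/17)^(1/2) = 0.242536
Step 3: Holder bound = ||f||_p * ||g||_q = 0.27735 * 0.242536 = 0.067267
Verification: 0.066667 <= 0.067267 (Holder holds)


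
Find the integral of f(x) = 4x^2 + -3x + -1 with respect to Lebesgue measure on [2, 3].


The Lebesgue integral of a Riemann-integrable function agrees with the Riemann integral.
Antiderivative F(x) = (4/3)x^3 + (-3/2)x^2 + -1x
F(3) = (4/3)*3^3 + (-3/2)*3^2 + -1*3
     = (4/3)*27 + (-3/2)*9 + -1*3
     = 36 + -13.5 + -3
     = 19.5
F(2) = 2.666667
Integral = F(3) - F(2) = 19.5 - 2.666667 = 16.833333


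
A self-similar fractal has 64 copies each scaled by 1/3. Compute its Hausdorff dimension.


For a self-similar set with N copies scaled by 1/r:
dim_H = log(N)/log(r) = log(64)/log(3)
= 4.158883/1.098612
= 3.785579


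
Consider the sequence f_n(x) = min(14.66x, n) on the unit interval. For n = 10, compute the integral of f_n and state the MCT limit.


f(x) = 14.66x on [0,1]; f_n(x) = min(14.66x, n). At n = 10:
Step 1: f(x) reaches 10 at x = 10/14.66 = 0.682128
Step 2: integral(f_10) = integral(14.66x, 0, 0.682128) + integral(10, 0.682128, 1)
       = 14.66*0.682128^2/2 + 10*(1 - 0.682128)
       = 3.410641 + 3.178718
       = 6.589359
Step 3: As n -> infinity, f_n increases to f, so by MCT integral(f_n) -> integral(f) = 14.66/2 = 7.33.
Convergence: integral(f_10) = 6.589359 -> 7.33 as n -> infinity


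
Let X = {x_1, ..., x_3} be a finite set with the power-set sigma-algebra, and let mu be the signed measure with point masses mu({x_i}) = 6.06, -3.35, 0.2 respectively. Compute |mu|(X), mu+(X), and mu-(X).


Step 1: Every measurable set is a union of atoms (the cells / points), so a Hahn decomposition is
  obtained by grouping atoms by sign: P = union of atoms with mu > 0, N = union of the remaining atoms.
  Atoms in P (indices): 1, 3;  atoms in N (indices): 2
  Positive values: 6.06, 0.2
  Negative values: -3.35
Step 2: mu+(X) = mu(P) = sum of positive atom values = 6.26
Step 3: mu-(X) = -mu(N) = sum of |negative atom values| = 3.35
Step 4: |mu|(X) = mu+(X) + mu-(X) = 6.26 + 3.35 = 9.61


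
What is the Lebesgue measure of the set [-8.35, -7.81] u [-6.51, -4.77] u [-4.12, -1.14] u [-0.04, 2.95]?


For pairwise disjoint intervals, m(union) = sum of lengths.
= (-7.81 - -8.35) + (-4.77 - -6.51) + (-1.14 - -4.12) + (2.95 - -0.04)
= 0.54 + 1.74 + 2.98 + 2.99
= 8.25


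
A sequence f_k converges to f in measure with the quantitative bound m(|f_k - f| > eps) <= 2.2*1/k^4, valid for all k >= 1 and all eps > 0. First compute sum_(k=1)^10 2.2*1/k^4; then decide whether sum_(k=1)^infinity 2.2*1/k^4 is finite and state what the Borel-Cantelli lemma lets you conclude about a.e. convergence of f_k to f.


Step 1: List the terms 2.2*1/k^4 for k = 1 to 10:
  k=1: 2.2
  k=2: 0.1375
  k=3: 0.02716
  k=4: 0.008594
  k=5: 0.00352
  k=6: 0.001698
  k=7: 9.162849e-04
  k=8: 5.371094e-04
  k=9: 3.353147e-04
  k=10: 2.200000e-04
Step 2: Partial sum = 2.2 + 0.1375 + 0.02716 + 0.008594 + 0.00352 + 0.001698 + 9.162849e-04 + 5.371094e-04 + 3.353147e-04 + 2.200000e-04
     = 2.38048
Step 3: The full series sum_(k>=1) 2.2*1/k^4 converges (p-series with p = 4 > 1; a constant multiple of a convergent series converges).
Step 4: Fix eps > 0. Since sum_k m(|f_k - f| > eps) < infinity, the Borel-Cantelli lemma gives
        m(limsup_k {|f_k - f| > eps}) = 0, i.e. for a.e. x, |f_k(x) - f(x)| <= eps for all large k.
        Applying this with eps = 1/j for j = 1, 2, ... and intersecting the countably many full-measure sets,
        for a.e. x we get limsup_k |f_k(x) - f(x)| <= 1/j for every j, hence f_k -> f almost everywhere.
Conclusion: series converges; Borel-Cantelli yields f_k -> f a.e.


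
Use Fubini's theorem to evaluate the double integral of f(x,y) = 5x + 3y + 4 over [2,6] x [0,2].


By Fubini, integrate in x first, then y.
Step 1: Fix y, integrate over x in [2,6]:
  integral(5x + 3y + 4, x=2..6)
  = 5*(6^2 - 2^2)/2 + (3y + 4)*(6 - 2)
  = 80 + (3y + 4)*4
  = 80 + 12y + 16
  = 96 + 12y
Step 2: Integrate over y in [0,2]:
  integral(96 + 12y, y=0..2)
  = 96*2 + 12*(2^2 - 0^2)/2
  = 192 + 24
  = 216


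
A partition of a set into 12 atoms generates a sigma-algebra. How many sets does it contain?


Each element of the sigma-algebra is a union of some subset of the 12 atoms.
The number of such subsets is 2^12 = 4096.


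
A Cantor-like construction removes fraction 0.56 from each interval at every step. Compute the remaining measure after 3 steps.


Step 1: At each step, fraction remaining = 1 - 0.56 = 0.44
Step 2: After 3 steps, measure = (0.44)^3
Step 3: Computing the power step by step:
  After step 1: 0.44
  After step 2: 0.1936
  After step 3: 0.085184
Result = 0.085184


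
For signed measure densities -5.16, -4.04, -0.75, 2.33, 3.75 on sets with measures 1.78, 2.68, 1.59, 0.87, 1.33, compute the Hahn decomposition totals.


Step 1: Compute signed measure on each set:
  Set 1: -5.16 * 1.78 = -9.1848
  Set 2: -4.04 * 2.68 = -10.8272
  Set 3: -0.75 * 1.59 = -1.1925
  Set 4: 2.33 * 0.87 = 2.0271
  Set 5: 3.75 * 1.33 = 4.9875
Step 2: Total signed measure = (-9.1848) + (-10.8272) + (-1.1925) + (2.0271) + (4.9875)
     = -14.1899
Step 3: Positive part mu+(X) = sum of positive contributions = 7.0146
Step 4: Negative part mu-(X) = |sum of negative contributions| = 21.2045


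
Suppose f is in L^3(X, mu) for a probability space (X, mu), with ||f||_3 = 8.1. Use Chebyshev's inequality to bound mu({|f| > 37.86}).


Chebyshev/Markov inequality: mu(|f| > eps) <= (||f||_p / eps)^p
Step 1: ||f||_3 / eps = 8.1 / 37.86 = 0.213946
Step 2: Raise to power p = 3:
  (0.213946)^3 = 0.009793
Step 3: Therefore mu(|f| > 37.86) <= 0.009793


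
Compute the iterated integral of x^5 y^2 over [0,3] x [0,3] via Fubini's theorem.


By Fubini's theorem, the double integral factors as a product of single integrals:
Step 1: integral_0^3 x^5 dx = [x^6/6] from 0 to 3
     = 3^6/6 = 121.5
Step 2: integral_0^3 y^2 dy = [y^3/3] from 0 to 3
     = 3^3/3 = 9
Step 3: Double integral = 121.5 * 9 = 1093.5


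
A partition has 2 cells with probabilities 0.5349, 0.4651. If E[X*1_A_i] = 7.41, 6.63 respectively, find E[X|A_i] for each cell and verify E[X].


For each cell A_i: E[X|A_i] = E[X*1_A_i] / P(A_i)
Step 1: E[X|A_1] = 7.41 / 0.5349 = 13.853057
Step 2: E[X|A_2] = 6.63 / 0.4651 = 14.254999
Verification: E[X] = sum E[X*1_A_i] = 7.41 + 6.63 = 14.04


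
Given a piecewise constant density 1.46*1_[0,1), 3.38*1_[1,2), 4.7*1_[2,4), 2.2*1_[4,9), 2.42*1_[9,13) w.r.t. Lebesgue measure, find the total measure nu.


Integrate each piece of the Radon-Nikodym derivative:
Step 1: integral_0^1 1.46 dx = 1.46*(1-0) = 1.46*1 = 1.46
Step 2: integral_1^2 3.38 dx = 3.38*(2-1) = 3.38*1 = 3.38
Step 3: integral_2^4 4.7 dx = 4.7*(4-2) = 4.7*2 = 9.4
Step 4: integral_4^9 2.2 dx = 2.2*(9-4) = 2.2*5 = 11
Step 5: integral_9^13 2.42 dx = 2.42*(13-9) = 2.42*4 = 9.68
Total: 1.46 + 3.38 + 9.4 + 11 + 9.68 = 34.92


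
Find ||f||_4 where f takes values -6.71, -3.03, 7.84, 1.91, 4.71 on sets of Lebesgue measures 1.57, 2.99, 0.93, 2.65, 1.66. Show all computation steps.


Step 1: Compute |f_i|^4 for each value:
  |-6.71|^4 = 2027.169581
  |-3.03|^4 = 84.288925
  |7.84|^4 = 3778.019983
  |1.91|^4 = 13.308634
  |4.71|^4 = 492.134293
Step 2: Multiply by measures and sum:
  2027.169581 * 1.57 = 3182.656242
  84.288925 * 2.99 = 252.023885
  3778.019983 * 0.93 = 3513.558585
  13.308634 * 2.65 = 35.267879
  492.134293 * 1.66 = 816.942926
Sum = 3182.656242 + 252.023885 + 3513.558585 + 35.267879 + 816.942926 = 7800.449517
Step 3: Take the p-th root:
||f||_4 = (7800.449517)^(1/4) = 9.39788


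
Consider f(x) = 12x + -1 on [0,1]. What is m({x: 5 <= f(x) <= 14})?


f^(-1)([5, 14]) = {x : 5 <= 12x + -1 <= 14}
Solving: (5 - -1)/12 <= x <= (14 - -1)/12
= [0.5, 1.25]
Intersecting with [0,1]: [0.5, 1]
Measure = 1 - 0.5 = 0.5


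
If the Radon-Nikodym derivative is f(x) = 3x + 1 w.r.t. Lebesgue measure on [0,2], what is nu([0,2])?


nu(A) = integral_A (dnu/dmu) dmu = integral_0^2 (3x + 1) dx
Step 1: Antiderivative F(x) = (3/2)x^2 + 1x
Step 2: F(2) = (3/2)*2^2 + 1*2 = 6 + 2 = 8
Step 3: F(0) = (3/2)*0^2 + 1*0 = 0.0 + 0 = 0.0
Step 4: nu([0,2]) = F(2) - F(0) = 8 - 0.0 = 8
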